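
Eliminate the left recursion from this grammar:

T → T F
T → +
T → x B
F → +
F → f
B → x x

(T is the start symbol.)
T is directly left-recursive. The standard transformation for
  A → A α₁ | ... | A α_m | β₁ | ... | β_n
is
  A  → β₁ A' | ... | β_n A'
  A' → α₁ A' | ... | α_m A' | ε

T → + becomes T → + T'
T → x B becomes T → x B T'
T → T F becomes T' → F T'
Add T' → ε

Productions for other non-terminals are unchanged:
  F → +
  F → f
  B → x x

Resulting grammar:
T → + T'
T → x B T'
T' → F T'
T' → ε
F → +
F → f
B → x x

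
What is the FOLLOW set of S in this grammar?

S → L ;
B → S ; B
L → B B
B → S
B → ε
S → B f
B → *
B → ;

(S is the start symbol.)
{ $, '*', ';', 'f' }

S is the start symbol, so $ ∈ FOLLOW(S).
In B → S ; B: S is followed by ';' B, add FIRST(';' B) \ {ε} = { ';' }
In B → S: S is at the end, add FOLLOW(B)

The FOLLOW sets referred to above (computed the same way, to a fixed point):
  FOLLOW(B) = { '*', ';', 'f' }

Taking the union: FOLLOW(S) = { $, '*', ';', 'f' }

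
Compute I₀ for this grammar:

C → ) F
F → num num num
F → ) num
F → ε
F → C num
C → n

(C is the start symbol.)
First, augment the grammar with C' → C
I₀ = CLOSURE({ [C' → . C] }):
  [C' → . C] has the dot before C: add [C → . ) F], [C → . n]
No further items can be added.

I₀ = { [C → . ) F], [C → . n], [C' → . C] }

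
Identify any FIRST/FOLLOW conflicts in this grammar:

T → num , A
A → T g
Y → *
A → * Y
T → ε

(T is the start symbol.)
A FIRST/FOLLOW conflict occurs when a non-terminal N has a nullable alternative N → β (β ⇒* ε) and another alternative N → α with FIRST(α) ∩ FOLLOW(N) ≠ ∅: on such a lookahead the parser cannot decide between expanding α and letting N vanish via β.

Nullable non-terminals: T.

T: nullable alternative(s) T → ε; FOLLOW(T) = { $, 'g' }
  T → num , A: FIRST \ {ε} = { 'num' } — disjoint from FOLLOW(T)
  T → ε: FIRST \ {ε} = { } — this is the only nullable alternative, skip

A, Y have no nullable alternative, so no FIRST/FOLLOW check is needed there.

No FIRST/FOLLOW conflicts found.

Answer: No FIRST/FOLLOW conflicts.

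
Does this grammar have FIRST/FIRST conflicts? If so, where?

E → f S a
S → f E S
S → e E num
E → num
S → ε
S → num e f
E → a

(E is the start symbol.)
No FIRST/FIRST conflicts.

A FIRST/FIRST conflict occurs when two productions N → α and N → β for the same non-terminal have FIRST(α) ∩ FIRST(β) ≠ ∅ (with ε ∈ FIRST of a nullable right-hand side, so two nullable alternatives also conflict).

Productions for E:
  E → f S a: FIRST = { 'f' }
  E → num: FIRST = { 'num' }
  E → a: FIRST = { 'a' }
Productions for S:
  S → f E S: FIRST = { 'f' }
  S → e E num: FIRST = { 'e' }
  S → ε: FIRST = { ε }
  S → num e f: FIRST = { 'num' }

All alternatives of each non-terminal have pairwise disjoint FIRST sets.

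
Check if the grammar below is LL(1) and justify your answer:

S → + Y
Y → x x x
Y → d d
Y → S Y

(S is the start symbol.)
A grammar is LL(1) if for each non-terminal N with multiple productions, the predict sets of those productions are pairwise disjoint, where PREDICT(N → α) = (FIRST(α) \ {ε}) ∪ (FOLLOW(N) if α ⇒* ε).

Relevant sets:
  FIRST(S) = { '+' }

For Y:
  PREDICT(Y → x x x) = { 'x' }
  PREDICT(Y → d d) = { 'd' }
  PREDICT(Y → S Y) = { '+' }
S has a single production, so nothing to check there.

All predict sets are disjoint. The grammar IS LL(1).

Answer: Yes, the grammar is LL(1).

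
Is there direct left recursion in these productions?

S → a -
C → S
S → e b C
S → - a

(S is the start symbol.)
No direct left recursion

S → a -: starts with a
C → S: starts with S
S → e b C: starts with e
S → - a: starts with '-'

No direct left recursion found.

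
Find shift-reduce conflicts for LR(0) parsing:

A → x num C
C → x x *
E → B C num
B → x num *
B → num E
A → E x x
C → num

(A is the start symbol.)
A shift-reduce conflict occurs when an LR(0) state has both:
  - a complete (reduce) item [A → α .] (dot at the end), and
  - a shift item [B → β . c γ] (dot before a terminal).

Augment with A' → A and build the canonical LR(0) collection (I0 = CLOSURE({[A' → . A]}), then GOTO on every symbol after a dot until no new states appear). It has 20 states:
  I0: { [A → . E x x], [A → . x num C], [A' → . A], [B → . num E], [B → . x num *], [E → . B C num] }  — shift
  I1: { [A' → A .] }  — accept
  I2: { [C → . num], [C → . x x *], [E → B . C num] }  — shift
  I3: { [A → E . x x] }  — shift
  I4: { [B → . num E], [B → . x num *], [B → num . E], [E → . B C num] }  — shift
  I5: { [A → x . num C], [B → x . num *] }  — shift
  I6: { [A → x num . C], [B → x num . *], [C → . num], [C → . x x *] }  — shift
  I7: { [B → x num * .] }  — reduce
  I8: { [A → x num C .] }  — reduce
  I9: { [C → num .] }  — reduce
  I10: { [C → x . x *] }  — shift
  I11: { [C → x x . *] }  — shift
  I12: { [C → x x * .] }  — reduce
  I13: { [B → num E .] }  — reduce
  I14: { [B → x . num *] }  — shift
  I15: { [B → x num . *] }  — shift
  I16: { [A → E x . x] }  — shift
  I17: { [A → E x x .] }  — reduce
  I18: { [E → B C . num] }  — shift
  I19: { [E → B C num .] }  — reduce

No state contains both a complete item and a shift item.

Answer: No shift-reduce conflicts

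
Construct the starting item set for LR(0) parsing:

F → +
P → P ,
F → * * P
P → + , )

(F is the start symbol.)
First, augment the grammar with F' → F
I₀ = CLOSURE({ [F' → . F] }):
  [F' → . F] has the dot before F: add [F → . +], [F → . * * P]
No further items can be added.

I₀ = { [F → . * * P], [F → . +], [F' → . F] }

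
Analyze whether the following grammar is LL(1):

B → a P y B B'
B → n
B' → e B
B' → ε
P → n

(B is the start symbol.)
No. Predict set conflict for B': { 'e' }

A grammar is LL(1) if for each non-terminal N with multiple productions, the predict sets of those productions are pairwise disjoint, where PREDICT(N → α) = (FIRST(α) \ {ε}) ∪ (FOLLOW(N) if α ⇒* ε).

Relevant sets:
  FOLLOW(B') = { $, 'e' }

For B:
  PREDICT(B → a P y B B') = { 'a' }
  PREDICT(B → n) = { 'n' }
For B':
  PREDICT(B' → e B) = { 'e' }
  PREDICT(B' → ε) = { $, 'e' }
P has a single production, so nothing to check there.

Conflict found: Predict set conflict for B': { 'e' }
The grammar is NOT LL(1).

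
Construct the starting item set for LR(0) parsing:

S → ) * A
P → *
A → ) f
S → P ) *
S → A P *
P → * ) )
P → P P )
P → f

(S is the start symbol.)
{ [A → . ) f], [P → . * ) )], [P → . *], [P → . P P )], [P → . f], [S → . ) * A], [S → . A P *], [S → . P ) *], [S' → . S] }

First, augment the grammar with S' → S
I₀ = CLOSURE({ [S' → . S] }):
  [S' → . S] has the dot before S: add [S → . ) * A], [S → . P ) *], [S → . A P *]
  [S → . P ) *] has the dot before P: add [P → . *], [P → . * ) )], [P → . P P )], [P → . f]
  [S → . A P *] has the dot before A: add [A → . ) f]
No further items can be added.

I₀ = { [A → . ) f], [P → . * ) )], [P → . *], [P → . P P )], [P → . f], [S → . ) * A], [S → . A P *], [S → . P ) *], [S' → . S] }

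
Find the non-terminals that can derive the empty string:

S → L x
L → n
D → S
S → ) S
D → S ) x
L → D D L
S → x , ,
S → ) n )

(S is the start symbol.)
A non-terminal is nullable if it can derive ε (the empty string): either it has an ε-production, or it has a production whose right-hand side consists entirely of nullable non-terminals.

There are no ε-productions, so no non-terminal can derive ε.
No non-terminals are nullable.

Answer: None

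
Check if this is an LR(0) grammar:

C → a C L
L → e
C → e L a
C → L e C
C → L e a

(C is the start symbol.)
No. Shift-reduce conflict between [L → e .] and [L → . e]

A grammar is LR(0) if no state in the canonical LR(0) collection has:
  - both a shift item (dot before a terminal) and a complete item (shift-reduce conflict), or
  - two or more complete items (reduce-reduce conflict; the accept item [C' → C .] counts as a complete item here).

Augment with C' → C and build the canonical LR(0) collection (I0 = CLOSURE({[C' → . C]}), then GOTO on every symbol after a dot until no new states appear). It has 13 states:
  I0: { [C → . L e C], [C → . L e a], [C → . a C L], [C → . e L a], [C' → . C], [L → . e] }  — shift
  I1: { [C' → C .] }  — accept
  I2: { [C → L . e C], [C → L . e a] }  — shift
  I3: { [C → . L e C], [C → . L e a], [C → . a C L], [C → . e L a], [C → a . C L], [L → . e] }  — shift
  I4: { [C → e . L a], [L → . e], [L → e .] }  — shift, reduce
  I5: { [C → e L . a] }  — shift
  I6: { [L → e .] }  — reduce
  I7: { [C → e L a .] }  — reduce
  I8: { [C → a C . L], [L → . e] }  — shift
  I9: { [C → a C L .] }  — reduce
  I10: { [C → . L e C], [C → . L e a], [C → . a C L], [C → . e L a], [C → L e . C], [C → L e . a], [L → . e] }  — shift
  I11: { [C → L e C .] }  — reduce
  I12: { [C → . L e C], [C → . L e a], [C → . a C L], [C → . e L a], [C → L e a .], [C → a . C L], [L → . e] }  — shift, reduce

Conflict in state I4:
  Shift-reduce conflict between [L → e .] and [L → . e]
So the grammar is NOT LR(0).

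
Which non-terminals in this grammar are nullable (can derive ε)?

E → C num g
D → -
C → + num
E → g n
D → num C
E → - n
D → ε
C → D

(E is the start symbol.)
A non-terminal is nullable if it can derive ε (the empty string): either it has an ε-production, or it has a production whose right-hand side consists entirely of nullable non-terminals.

ε-productions: D → ε
So D is immediately nullable.
C → D: every symbol on the right is nullable, so C is nullable too.
No further non-terminal can be added: every production for the remaining non-terminals contains a terminal or a non-nullable non-terminal.
Nullable = { 'C', 'D' }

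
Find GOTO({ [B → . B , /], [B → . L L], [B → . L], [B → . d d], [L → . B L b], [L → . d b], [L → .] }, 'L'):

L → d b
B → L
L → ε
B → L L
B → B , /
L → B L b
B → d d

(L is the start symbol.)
GOTO(I, 'L') = CLOSURE({ [A → αX.β] : [A → α.Xβ] ∈ I, X = 'L' })

Items with dot before 'L', with the dot advanced:
  [B → . L] → [B → L .]
  [B → . L L] → [B → L . L]
Closure of the advanced items:
  [B → L . L] has the dot before L: add [L → . d b], [L → .], [L → . B L b]
  [L → . B L b] has the dot before B: add [B → . L], [B → . L L], [B → . B , /], [B → . d d]

GOTO = { [B → . B , /], [B → . L L], [B → . L], [B → . d d], [B → L . L], [B → L .], [L → . B L b], [L → . d b], [L → .] }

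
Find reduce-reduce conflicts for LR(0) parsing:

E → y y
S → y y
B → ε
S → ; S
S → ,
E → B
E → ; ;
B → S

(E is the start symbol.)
Augment with E' → E and build the canonical LR(0) collection (I0 = CLOSURE({[E' → . E]}), then GOTO on every symbol after a dot until no new states appear). It has 13 states:
  I0: { [B → . S], [B → .], [E → . ; ;], [E → . B], [E → . y y], [E' → . E], [S → . ,], [S → . ; S], [S → . y y] }  — shift, reduce
  I1: { [S → , .] }  — reduce
  I2: { [E → ; . ;], [S → . ,], [S → . ; S], [S → . y y], [S → ; . S] }  — shift
  I3: { [E → B .] }  — reduce
  I4: { [E' → E .] }  — accept
  I5: { [B → S .] }  — reduce
  I6: { [E → y . y], [S → y . y] }  — shift
  I7: { [E → y y .], [S → y y .] }  — 2 reduces
  I8: { [E → ; ; .], [S → . ,], [S → . ; S], [S → . y y], [S → ; . S] }  — shift, reduce
  I9: { [S → ; S .] }  — reduce
  I10: { [S → y . y] }  — shift
  I11: { [S → y y .] }  — reduce
  I12: { [S → . ,], [S → . ; S], [S → . y y], [S → ; . S] }  — shift

I7 contains complete items [E → y y .], [S → y y .] — reduce-reduce conflict.

Answer: Yes — I7: [E → y y .] vs [S → y y .]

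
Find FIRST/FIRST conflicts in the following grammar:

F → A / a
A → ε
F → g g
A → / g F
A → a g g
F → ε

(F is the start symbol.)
No FIRST/FIRST conflicts.

A FIRST/FIRST conflict occurs when two productions N → α and N → β for the same non-terminal have FIRST(α) ∩ FIRST(β) ≠ ∅ (with ε ∈ FIRST of a nullable right-hand side, so two nullable alternatives also conflict).

FIRST sets of the non-terminals at (or reachable through a nullable prefix from) the front of some alternative:
  FIRST(A) = { '/', 'a', ε }

Productions for F:
  F → A / a: FIRST = { '/', 'a' }
  F → g g: FIRST = { 'g' }
  F → ε: FIRST = { ε }
Productions for A:
  A → ε: FIRST = { ε }
  A → / g F: FIRST = { '/' }
  A → a g g: FIRST = { 'a' }

All alternatives of each non-terminal have pairwise disjoint FIRST sets.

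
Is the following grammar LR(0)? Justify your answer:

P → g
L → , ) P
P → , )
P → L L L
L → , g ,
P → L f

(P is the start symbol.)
Augment with P' → P and build the canonical LR(0) collection (I0 = CLOSURE({[P' → . P]}), then GOTO on every symbol after a dot until no new states appear). It has 14 states:
  I0: { [L → . , ) P], [L → . , g ,], [P → . , )], [P → . L L L], [P → . L f], [P → . g], [P' → . P] }  — shift
  I1: { [L → , . ) P], [L → , . g ,], [P → , . )] }  — shift
  I2: { [L → . , ) P], [L → . , g ,], [P → L . L L], [P → L . f] }  — shift
  I3: { [P' → P .] }  — accept
  I4: { [P → g .] }  — reduce
  I5: { [L → , . ) P], [L → , . g ,] }  — shift
  I6: { [L → . , ) P], [L → . , g ,], [P → L L . L] }  — shift
  I7: { [P → L f .] }  — reduce
  I8: { [P → L L L .] }  — reduce
  I9: { [L → , ) . P], [L → . , ) P], [L → . , g ,], [P → . , )], [P → . L L L], [P → . L f], [P → . g] }  — shift
  I10: { [L → , g . ,] }  — shift
  I11: { [L → , g , .] }  — reduce
  I12: { [L → , ) P .] }  — reduce
  I13: { [L → , ) . P], [L → . , ) P], [L → . , g ,], [P → , ) .], [P → . , )], [P → . L L L], [P → . L f], [P → . g] }  — shift, reduce

Conflict in state I13:
  Shift-reduce conflict between [P → , ) .] and [L → . , ) P]
So the grammar is NOT LR(0).

Answer: No. Shift-reduce conflict between [P → , ) .] and [L → . , ) P]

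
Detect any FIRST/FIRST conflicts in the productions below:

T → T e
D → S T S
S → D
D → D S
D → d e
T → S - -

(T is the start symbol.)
Yes. T → T e / T → S '-' '-' on { 'd' }; D → S T S / D → D S on { 'd' }; D → S T S / D → d e on { 'd' }; D → D S / D → d e on { 'd' }

A FIRST/FIRST conflict occurs when two productions N → α and N → β for the same non-terminal have FIRST(α) ∩ FIRST(β) ≠ ∅ (with ε ∈ FIRST of a nullable right-hand side, so two nullable alternatives also conflict).

FIRST sets of the non-terminals at (or reachable through a nullable prefix from) the front of some alternative:
  FIRST(T) = { 'd' }
  FIRST(S) = { 'd' }
  FIRST(D) = { 'd' }

Productions for T:
  T → T e: FIRST = { 'd' }
  T → S - -: FIRST = { 'd' }
Productions for D:
  D → S T S: FIRST = { 'd' }
  D → D S: FIRST = { 'd' }
  D → d e: FIRST = { 'd' }
S has only one production, so no FIRST/FIRST conflict is possible there.

Conflict for T: T → T e and T → S - -
  Overlap: { 'd' }
Conflict for D: D → S T S and D → D S
  Overlap: { 'd' }
Conflict for D: D → S T S and D → d e
  Overlap: { 'd' }
Conflict for D: D → D S and D → d e
  Overlap: { 'd' }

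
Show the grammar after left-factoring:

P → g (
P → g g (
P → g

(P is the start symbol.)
Left-factoring transforms A → αβ₁ | αβ₂ into A → αA' and A' → β₁ | β₂
(α is the longest common prefix among the alternatives). Repeat until
no nonterminal has two alternatives with a common prefix.

Round 1: P has alternatives sharing prefix 'g'. Introduce P': P → g P'
  Add: P' → (
  Add: P' → g (
  Add: P' → ε

No remaining common prefixes — done.

Resulting grammar:
P → g P'
P' → (
P' → g (
P' → ε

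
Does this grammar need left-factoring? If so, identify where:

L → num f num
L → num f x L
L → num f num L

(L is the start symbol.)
Left-factoring is needed when two productions for the same non-terminal
share a common prefix on the right-hand side.

Productions for L:
  L → num f num
  L → num f x L
  L → num f num L

Found common prefix 'num f' in productions for L

Answer: Yes, L has productions with common prefix 'num f'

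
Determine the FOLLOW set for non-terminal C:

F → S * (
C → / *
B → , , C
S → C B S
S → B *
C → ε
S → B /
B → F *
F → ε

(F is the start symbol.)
To compute FOLLOW(C), find every occurrence of C on a right-hand side N → α C β: add FIRST(β) \ {ε}, and if β is empty or nullable also add FOLLOW(N). Iterate to a fixed point.

In B → , , C: C is at the end, add FOLLOW(B)
In S → C B S: C is followed by B S, add FIRST(B S) \ {ε} = { '*', ',', '/' }

The FOLLOW sets referred to above (computed the same way, to a fixed point):
  FOLLOW(B) = { '*', ',', '/' }

Taking the union: FOLLOW(C) = { '*', ',', '/' }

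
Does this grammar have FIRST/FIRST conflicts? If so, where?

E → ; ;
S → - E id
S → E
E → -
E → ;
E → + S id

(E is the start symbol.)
A FIRST/FIRST conflict occurs when two productions N → α and N → β for the same non-terminal have FIRST(α) ∩ FIRST(β) ≠ ∅ (with ε ∈ FIRST of a nullable right-hand side, so two nullable alternatives also conflict).

FIRST sets of the non-terminals at (or reachable through a nullable prefix from) the front of some alternative:
  FIRST(E) = { '+', '-', ';' }

Productions for E:
  E → ; ;: FIRST = { ';' }
  E → -: FIRST = { '-' }
  E → ;: FIRST = { ';' }
  E → + S id: FIRST = { '+' }
Productions for S:
  S → - E id: FIRST = { '-' }
  S → E: FIRST = { '+', '-', ';' }

Conflict for E: E → ; ; and E → ;
  Overlap: { ';' }
Conflict for S: S → - E id and S → E
  Overlap: { '-' }

Answer: Yes. E → ';' ';' / E → ';' on { ';' }; S → '-' E id / S → E on { '-' }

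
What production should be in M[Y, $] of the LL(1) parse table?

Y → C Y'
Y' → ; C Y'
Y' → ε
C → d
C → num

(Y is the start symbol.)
Empty (error entry)

To find M[Y, $], we find productions for Y where $ is in the predict set (PREDICT(N → α) = (FIRST(α) \ {ε}) ∪ (FOLLOW(N) if α ⇒* ε)).

Relevant sets:
  FIRST(C) = { 'd', 'num' }

Y → C Y': PREDICT = { 'd', 'num' }

M[Y, $] is empty (no production applies)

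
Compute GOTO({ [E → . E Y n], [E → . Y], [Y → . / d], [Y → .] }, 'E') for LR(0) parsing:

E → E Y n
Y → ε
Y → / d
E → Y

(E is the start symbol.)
GOTO(I, 'E') = CLOSURE({ [A → αX.β] : [A → α.Xβ] ∈ I, X = 'E' })

Items with dot before 'E', with the dot advanced:
  [E → . E Y n] → [E → E . Y n]
Closure of the advanced items:
  [E → E . Y n] has the dot before Y: add [Y → .], [Y → . / d]

GOTO = { [E → E . Y n], [Y → . / d], [Y → .] }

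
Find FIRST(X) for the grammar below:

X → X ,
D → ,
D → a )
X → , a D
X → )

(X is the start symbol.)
From X → X ,:
  - X is the symbol being defined: contributes nothing new
    X is not nullable, so stop
From X → , a D:
  - ',' is a terminal: add ',' and stop
From X → ):
  - ')' is a terminal: add ')' and stop

Collecting: FIRST(X) = { ')', ',' }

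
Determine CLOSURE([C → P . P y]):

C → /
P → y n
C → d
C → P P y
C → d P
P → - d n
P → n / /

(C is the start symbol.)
To compute CLOSURE, for each item [A → α.Bβ] where B is a non-terminal, add [B → .γ] for all productions B → γ; repeat for the newly added items until nothing changes.

Start with: [C → P . P y]
  [C → P . P y] has the dot before P: add [P → . y n], [P → . - d n], [P → . n / /]
No further items can be added.

CLOSURE = { [C → P . P y], [P → . - d n], [P → . n / /], [P → . y n] }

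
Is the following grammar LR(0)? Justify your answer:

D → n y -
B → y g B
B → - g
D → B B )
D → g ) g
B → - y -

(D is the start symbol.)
Augment with D' → D and build the canonical LR(0) collection (I0 = CLOSURE({[D' → . D]}), then GOTO on every symbol after a dot until no new states appear). It has 18 states:
  I0: { [B → . - g], [B → . - y -], [B → . y g B], [D → . B B )], [D → . g ) g], [D → . n y -], [D' → . D] }  — shift
  I1: { [B → - . g], [B → - . y -] }  — shift
  I2: { [B → . - g], [B → . - y -], [B → . y g B], [D → B . B )] }  — shift
  I3: { [D' → D .] }  — accept
  I4: { [D → g . ) g] }  — shift
  I5: { [D → n . y -] }  — shift
  I6: { [B → y . g B] }  — shift
  I7: { [B → . - g], [B → . - y -], [B → . y g B], [B → y g . B] }  — shift
  I8: { [B → y g B .] }  — reduce
  I9: { [D → n y . -] }  — shift
  I10: { [D → n y - .] }  — reduce
  I11: { [D → g ) . g] }  — shift
  I12: { [D → g ) g .] }  — reduce
  I13: { [D → B B . )] }  — shift
  I14: { [D → B B ) .] }  — reduce
  I15: { [B → - g .] }  — reduce
  I16: { [B → - y . -] }  — shift
  I17: { [B → - y - .] }  — reduce

Every state is either a pure shift/goto state or contains exactly one complete item and nothing to shift — no conflicts. The grammar is LR(0).

Answer: Yes, the grammar is LR(0)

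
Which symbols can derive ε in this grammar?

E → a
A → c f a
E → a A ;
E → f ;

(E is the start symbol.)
There are no ε-productions, so no non-terminal can derive ε.
No non-terminals are nullable.

Answer: None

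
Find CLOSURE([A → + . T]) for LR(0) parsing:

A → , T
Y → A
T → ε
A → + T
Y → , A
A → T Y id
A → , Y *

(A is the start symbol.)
{ [A → + . T], [T → .] }

To compute CLOSURE, for each item [A → α.Bβ] where B is a non-terminal, add [B → .γ] for all productions B → γ; repeat for the newly added items until nothing changes.

Start with: [A → + . T]
  [A → + . T] has the dot before T: add [T → .]
No further items can be added.

CLOSURE = { [A → + . T], [T → .] }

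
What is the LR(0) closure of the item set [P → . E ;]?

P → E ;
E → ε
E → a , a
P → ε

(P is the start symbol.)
To compute CLOSURE, for each item [A → α.Bβ] where B is a non-terminal, add [B → .γ] for all productions B → γ; repeat for the newly added items until nothing changes.

Start with: [P → . E ;]
  [P → . E ;] has the dot before E: add [E → .], [E → . a , a]
No further items can be added.

CLOSURE = { [E → . a , a], [E → .], [P → . E ;] }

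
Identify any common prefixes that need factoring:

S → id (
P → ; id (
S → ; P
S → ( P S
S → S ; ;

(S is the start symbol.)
No, left-factoring is not needed

Left-factoring is needed when two productions for the same non-terminal
share a common prefix on the right-hand side.

Productions for S:
  S → id (
  S → ; P
  S → ( P S
  S → S ; ;

No common prefixes found.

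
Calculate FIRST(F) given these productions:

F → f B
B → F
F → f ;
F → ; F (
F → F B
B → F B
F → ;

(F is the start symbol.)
{ ';', 'f' }

To compute FIRST(F), examine every production with F on the left-hand side, reading each right-hand side left to right until a non-nullable symbol is reached.

From F → f B:
  - f is a terminal: add 'f' and stop
From F → f ;:
  - f is a terminal: add 'f' and stop
From F → ; F (:
  - ';' is a terminal: add ';' and stop
From F → F B:
  - F is the symbol being defined: contributes nothing new
    F is not nullable, so stop
From F → ;:
  - ';' is a terminal: add ';' and stop

Collecting: FIRST(F) = { ';', 'f' }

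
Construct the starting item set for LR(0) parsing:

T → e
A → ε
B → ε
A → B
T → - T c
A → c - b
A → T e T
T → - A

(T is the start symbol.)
{ [T → . - A], [T → . - T c], [T → . e], [T' → . T] }

First, augment the grammar with T' → T
I₀ = CLOSURE({ [T' → . T] }):
  [T' → . T] has the dot before T: add [T → . e], [T → . - T c], [T → . - A]
No further items can be added.

I₀ = { [T → . - A], [T → . - T c], [T → . e], [T' → . T] }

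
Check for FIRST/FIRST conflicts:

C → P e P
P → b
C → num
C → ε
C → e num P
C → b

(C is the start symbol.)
Yes. C → P e P / C → b on { 'b' }

A FIRST/FIRST conflict occurs when two productions N → α and N → β for the same non-terminal have FIRST(α) ∩ FIRST(β) ≠ ∅ (with ε ∈ FIRST of a nullable right-hand side, so two nullable alternatives also conflict).

FIRST sets of the non-terminals at (or reachable through a nullable prefix from) the front of some alternative:
  FIRST(P) = { 'b' }

Productions for C:
  C → P e P: FIRST = { 'b' }
  C → num: FIRST = { 'num' }
  C → ε: FIRST = { ε }
  C → e num P: FIRST = { 'e' }
  C → b: FIRST = { 'b' }
P has only one production, so no FIRST/FIRST conflict is possible there.

Conflict for C: C → P e P and C → b
  Overlap: { 'b' }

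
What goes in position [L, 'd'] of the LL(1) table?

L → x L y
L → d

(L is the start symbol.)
L → d

To find M[L, 'd'], we find productions for L where 'd' is in the predict set (PREDICT(N → α) = (FIRST(α) \ {ε}) ∪ (FOLLOW(N) if α ⇒* ε)).

L → x L y: PREDICT = { 'x' }
L → d: PREDICT = { 'd' }
  'd' is in predict set, so this production goes in M[L, 'd']

M[L, 'd'] = L → d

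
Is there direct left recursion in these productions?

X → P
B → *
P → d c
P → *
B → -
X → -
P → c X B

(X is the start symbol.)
No direct left recursion

X → P: starts with P
B → *: starts with '*'
P → d c: starts with d
P → *: starts with '*'
B → -: starts with '-'
X → -: starts with '-'
P → c X B: starts with c

No direct left recursion found.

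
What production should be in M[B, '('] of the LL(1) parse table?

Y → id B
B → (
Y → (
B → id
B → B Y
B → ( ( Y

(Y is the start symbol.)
B → (, B → B Y, B → ( ( Y

To find M[B, '('], we find productions for B where '(' is in the predict set (PREDICT(N → α) = (FIRST(α) \ {ε}) ∪ (FOLLOW(N) if α ⇒* ε)).

Relevant sets:
  FIRST(B) = { '(', 'id' }

B → (: PREDICT = { '(' }
  '(' is in predict set, so this production goes in M[B, '(']
B → id: PREDICT = { 'id' }
B → B Y: PREDICT = { '(', 'id' }
  '(' is in predict set, so this production goes in M[B, '(']
B → ( ( Y: PREDICT = { '(' }
  '(' is in predict set, so this production goes in M[B, '(']

M[B, '('] = B → (, B → B Y, B → ( ( Y  (a multiply-defined cell — the grammar is not LL(1))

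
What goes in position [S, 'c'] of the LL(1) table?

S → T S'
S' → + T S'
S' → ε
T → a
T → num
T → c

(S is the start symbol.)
To find M[S, 'c'], we find productions for S where 'c' is in the predict set (PREDICT(N → α) = (FIRST(α) \ {ε}) ∪ (FOLLOW(N) if α ⇒* ε)).

Relevant sets:
  FIRST(T) = { 'a', 'c', 'num' }

S → T S': PREDICT = { 'a', 'c', 'num' }
  'c' is in predict set, so this production goes in M[S, 'c']

M[S, 'c'] = S → T S'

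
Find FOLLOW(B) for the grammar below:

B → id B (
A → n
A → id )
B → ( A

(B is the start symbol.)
To compute FOLLOW(B), find every occurrence of B on a right-hand side N → α B β: add FIRST(β) \ {ε}, and if β is empty or nullable also add FOLLOW(N). Iterate to a fixed point.

B is the start symbol, so $ ∈ FOLLOW(B).
In B → id B (: B is followed by '(', add FIRST('(') \ {ε} = { '(' }

Taking the union: FOLLOW(B) = { $, '(' }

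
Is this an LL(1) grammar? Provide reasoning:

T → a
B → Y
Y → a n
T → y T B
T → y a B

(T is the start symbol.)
No. Predict set conflict for T: { 'y' }

For T:
  PREDICT(T → a) = { 'a' }
  PREDICT(T → y T B) = { 'y' }
  PREDICT(T → y a B) = { 'y' }
B, Y have a single production, so nothing to check there.

Conflict found: Predict set conflict for T: { 'y' }
The grammar is NOT LL(1).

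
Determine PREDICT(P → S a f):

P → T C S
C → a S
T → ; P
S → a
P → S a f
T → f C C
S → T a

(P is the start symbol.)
PREDICT(P → S a f) = (FIRST(RHS) \ {ε}) ∪ (FOLLOW(P) if ε ∈ FIRST(RHS), i.e. RHS ⇒* ε)
FIRST(S) = { ';', 'a', 'f' }
FIRST(S a f) = { ';', 'a', 'f' }
ε ∉ FIRST(S a f), so FOLLOW(P) is not added.
PREDICT(P → S a f) = { ';', 'a', 'f' }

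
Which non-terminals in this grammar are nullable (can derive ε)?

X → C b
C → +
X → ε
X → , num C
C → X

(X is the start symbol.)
{ 'C', 'X' }

A non-terminal is nullable if it can derive ε (the empty string): either it has an ε-production, or it has a production whose right-hand side consists entirely of nullable non-terminals.

ε-productions: X → ε
So X is immediately nullable.
C → X: every symbol on the right is nullable, so C is nullable too.
Every non-terminal is now nullable.
Nullable = { 'C', 'X' }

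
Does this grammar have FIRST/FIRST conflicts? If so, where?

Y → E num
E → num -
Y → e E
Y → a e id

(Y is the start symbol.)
FIRST sets of the non-terminals at (or reachable through a nullable prefix from) the front of some alternative:
  FIRST(E) = { 'num' }

Productions for Y:
  Y → E num: FIRST = { 'num' }
  Y → e E: FIRST = { 'e' }
  Y → a e id: FIRST = { 'a' }
E has only one production, so no FIRST/FIRST conflict is possible there.

All alternatives of each non-terminal have pairwise disjoint FIRST sets.

Answer: No FIRST/FIRST conflicts.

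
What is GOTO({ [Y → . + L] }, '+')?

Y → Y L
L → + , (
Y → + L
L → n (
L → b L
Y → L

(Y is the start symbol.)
{ [L → . + , (], [L → . b L], [L → . n (], [Y → + . L] }

GOTO(I, '+') = CLOSURE({ [A → αX.β] : [A → α.Xβ] ∈ I, X = '+' })

Items with dot before '+', with the dot advanced:
  [Y → . + L] → [Y → + . L]
Closure of the advanced items:
  [Y → + . L] has the dot before L: add [L → . + , (], [L → . n (], [L → . b L]

GOTO = { [L → . + , (], [L → . b L], [L → . n (], [Y → + . L] }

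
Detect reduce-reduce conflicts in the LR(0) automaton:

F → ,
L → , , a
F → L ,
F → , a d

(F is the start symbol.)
A reduce-reduce conflict occurs when an LR(0) state has two complete items [A → α .] and [B → β .] — both call for a reduction, and with no lookahead the parser cannot choose between them.

Augment with F' → F and build the canonical LR(0) collection (I0 = CLOSURE({[F' → . F]}), then GOTO on every symbol after a dot until no new states appear). It has 9 states:
  I0: { [F → . , a d], [F → . ,], [F → . L ,], [F' → . F], [L → . , , a] }  — shift
  I1: { [F → , . a d], [F → , .], [L → , . , a] }  — shift, reduce
  I2: { [F' → F .] }  — accept
  I3: { [F → L . ,] }  — shift
  I4: { [F → L , .] }  — reduce
  I5: { [L → , , . a] }  — shift
  I6: { [F → , a . d] }  — shift
  I7: { [F → , a d .] }  — reduce
  I8: { [L → , , a .] }  — reduce

No state contains more than one complete item.

Answer: No reduce-reduce conflicts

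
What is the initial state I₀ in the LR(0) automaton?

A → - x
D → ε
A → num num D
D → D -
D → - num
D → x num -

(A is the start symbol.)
First, augment the grammar with A' → A
I₀ = CLOSURE({ [A' → . A] }):
  [A' → . A] has the dot before A: add [A → . - x], [A → . num num D]
No further items can be added.

I₀ = { [A → . - x], [A → . num num D], [A' → . A] }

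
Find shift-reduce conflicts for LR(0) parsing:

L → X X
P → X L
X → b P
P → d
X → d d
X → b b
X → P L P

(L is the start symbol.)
A shift-reduce conflict occurs when an LR(0) state has both:
  - a complete (reduce) item [A → α .] (dot at the end), and
  - a shift item [B → β . c γ] (dot before a terminal).

Augment with L' → L and build the canonical LR(0) collection (I0 = CLOSURE({[L' → . L]}), then GOTO on every symbol after a dot until no new states appear). It has 14 states:
  I0: { [L → . X X], [L' → . L], [P → . X L], [P → . d], [X → . P L P], [X → . b P], [X → . b b], [X → . d d] }  — shift
  I1: { [L' → L .] }  — accept
  I2: { [L → . X X], [P → . X L], [P → . d], [X → . P L P], [X → . b P], [X → . b b], [X → . d d], [X → P . L P] }  — shift
  I3: { [L → . X X], [L → X . X], [P → . X L], [P → . d], [P → X . L], [X → . P L P], [X → . b P], [X → . b b], [X → . d d] }  — shift
  I4: { [P → . X L], [P → . d], [X → . P L P], [X → . b P], [X → . b b], [X → . d d], [X → b . P], [X → b . b] }  — shift
  I5: { [P → d .], [X → d . d] }  — shift, reduce
  I6: { [X → d d .] }  — reduce
  I7: { [L → . X X], [P → . X L], [P → . d], [X → . P L P], [X → . b P], [X → . b b], [X → . d d], [X → P . L P], [X → b P .] }  — shift, reduce
  I8: { [L → . X X], [P → . X L], [P → . d], [P → X . L], [X → . P L P], [X → . b P], [X → . b b], [X → . d d] }  — shift
  I9: { [P → . X L], [P → . d], [X → . P L P], [X → . b P], [X → . b b], [X → . d d], [X → b . P], [X → b . b], [X → b b .] }  — shift, reduce
  I10: { [P → X L .] }  — reduce
  I11: { [P → . X L], [P → . d], [X → . P L P], [X → . b P], [X → . b b], [X → . d d], [X → P L . P] }  — shift
  I12: { [L → . X X], [P → . X L], [P → . d], [X → . P L P], [X → . b P], [X → . b b], [X → . d d], [X → P . L P], [X → P L P .] }  — shift, reduce
  I13: { [L → . X X], [L → X . X], [L → X X .], [P → . X L], [P → . d], [P → X . L], [X → . P L P], [X → . b P], [X → . b b], [X → . d d] }  — shift, reduce

I5 contains reduce item [P → d .] and shift item [X → d . d] — shift-reduce conflict.
I7 contains reduce item [X → b P .] and shift items [P → . d], [X → . b P], [X → . b b], [X → . d d] — shift-reduce conflict.
I9 contains reduce item [X → b b .] and shift items [P → . d], [X → . b P], [X → . b b], [X → b . b], [X → . d d] — shift-reduce conflict.
I12 contains reduce item [X → P L P .] and shift items [P → . d], [X → . b P], [X → . b b], [X → . d d] — shift-reduce conflict.
I13 contains reduce item [L → X X .] and shift items [P → . d], [X → . b P], [X → . b b], [X → . d d] — shift-reduce conflict.

Answer: Yes — I5: [P → d .] vs [X → d . d]; I7: [X → b P .] vs [P → . d]; I9: [X → b b .] vs [P → . d]; I12: [X → P L P .] vs [P → . d]; I13: [L → X X .] vs [P → . d]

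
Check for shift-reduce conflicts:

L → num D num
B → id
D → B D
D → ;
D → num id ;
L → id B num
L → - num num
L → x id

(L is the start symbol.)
No shift-reduce conflicts

A shift-reduce conflict occurs when an LR(0) state has both:
  - a complete (reduce) item [A → α .] (dot at the end), and
  - a shift item [B → β . c γ] (dot before a terminal).

Augment with L' → L and build the canonical LR(0) collection (I0 = CLOSURE({[L' → . L]}), then GOTO on every symbol after a dot until no new states appear). It has 20 states:
  I0: { [L → . - num num], [L → . id B num], [L → . num D num], [L → . x id], [L' → . L] }  — shift
  I1: { [L → - . num num] }  — shift
  I2: { [L' → L .] }  — accept
  I3: { [B → . id], [L → id . B num] }  — shift
  I4: { [B → . id], [D → . ;], [D → . B D], [D → . num id ;], [L → num . D num] }  — shift
  I5: { [L → x . id] }  — shift
  I6: { [L → x id .] }  — reduce
  I7: { [D → ; .] }  — reduce
  I8: { [B → . id], [D → . ;], [D → . B D], [D → . num id ;], [D → B . D] }  — shift
  I9: { [L → num D . num] }  — shift
  I10: { [B → id .] }  — reduce
  I11: { [D → num . id ;] }  — shift
  I12: { [D → num id . ;] }  — shift
  I13: { [D → num id ; .] }  — reduce
  I14: { [L → num D num .] }  — reduce
  I15: { [D → B D .] }  — reduce
  I16: { [L → id B . num] }  — shift
  I17: { [L → id B num .] }  — reduce
  I18: { [L → - num . num] }  — shift
  I19: { [L → - num num .] }  — reduce

No state contains both a complete item and a shift item.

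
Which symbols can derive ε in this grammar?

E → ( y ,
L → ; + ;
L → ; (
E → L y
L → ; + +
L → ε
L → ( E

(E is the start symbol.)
A non-terminal is nullable if it can derive ε (the empty string): either it has an ε-production, or it has a production whose right-hand side consists entirely of nullable non-terminals.

ε-productions: L → ε
So L is immediately nullable.
No further non-terminal can be added: every production for the remaining non-terminals contains a terminal or a non-nullable non-terminal.
Nullable = { 'L' }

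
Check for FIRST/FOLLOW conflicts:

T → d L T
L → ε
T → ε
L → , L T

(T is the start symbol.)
Yes. T → d L T with FOLLOW(T) on { 'd' }

Nullable non-terminals: L, T.

L: nullable alternative(s) L → ε; FOLLOW(L) = { $, 'd' }
  L → ε: FIRST \ {ε} = { } — this is the only nullable alternative, skip
  L → , L T: FIRST \ {ε} = { ',' } — disjoint from FOLLOW(L)

T: nullable alternative(s) T → ε; FOLLOW(T) = { $, 'd' }
  T → d L T: FIRST \ {ε} = { 'd' } — overlaps FOLLOW(T) on { 'd' }: CONFLICT
  T → ε: FIRST \ {ε} = { } — this is the only nullable alternative, skip

So the grammar has 1 FIRST/FOLLOW conflict (marked CONFLICT above).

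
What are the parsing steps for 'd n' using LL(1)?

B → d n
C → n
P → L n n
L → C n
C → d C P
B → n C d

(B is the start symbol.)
LL(1) parsing maintains a stack (initially the start symbol over $) and the input. At each step: if the stack top is a terminal, match it against the current input token; if it is a non-terminal N, replace it with the RHS of M[N, lookahead] (the unique production whose predict set contains the lookahead).

Stack is shown with the top on the left.

Stack  Input  Action
--------------------
B $    d n $  output B → d n
d n $  d n $  match 'd'
n $    n $    match 'n'
$      $      accept

The string is accepted.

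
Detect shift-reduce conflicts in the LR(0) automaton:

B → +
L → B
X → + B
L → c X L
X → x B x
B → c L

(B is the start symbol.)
Yes — I7: [B → + .] vs [B → . +]

Augment with B' → B and build the canonical LR(0) collection (I0 = CLOSURE({[B' → . B]}), then GOTO on every symbol after a dot until no new states appear). It has 14 states:
  I0: { [B → . +], [B → . c L], [B' → . B] }  — shift
  I1: { [B → + .] }  — reduce
  I2: { [B' → B .] }  — accept
  I3: { [B → . +], [B → . c L], [B → c . L], [L → . B], [L → . c X L] }  — shift
  I4: { [L → B .] }  — reduce
  I5: { [B → c L .] }  — reduce
  I6: { [B → . +], [B → . c L], [B → c . L], [L → . B], [L → . c X L], [L → c . X L], [X → . + B], [X → . x B x] }  — shift
  I7: { [B → + .], [B → . +], [B → . c L], [X → + . B] }  — shift, reduce
  I8: { [B → . +], [B → . c L], [L → . B], [L → . c X L], [L → c X . L] }  — shift
  I9: { [B → . +], [B → . c L], [X → x . B x] }  — shift
  I10: { [X → x B . x] }  — shift
  I11: { [X → x B x .] }  — reduce
  I12: { [L → c X L .] }  — reduce
  I13: { [X → + B .] }  — reduce

I7 contains reduce item [B → + .] and shift items [B → . +], [B → . c L] — shift-reduce conflict.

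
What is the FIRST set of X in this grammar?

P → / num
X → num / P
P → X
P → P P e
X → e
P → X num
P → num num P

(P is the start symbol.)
{ 'e', 'num' }

From X → num / P:
  - num is a terminal: add 'num' and stop
From X → e:
  - e is a terminal: add 'e' and stop

Collecting: FIRST(X) = { 'e', 'num' }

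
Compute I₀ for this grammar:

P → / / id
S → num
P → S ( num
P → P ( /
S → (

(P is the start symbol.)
{ [P → . / / id], [P → . P ( /], [P → . S ( num], [P' → . P], [S → . (], [S → . num] }

First, augment the grammar with P' → P
I₀ = CLOSURE({ [P' → . P] }):
  [P' → . P] has the dot before P: add [P → . / / id], [P → . S ( num], [P → . P ( /]
  [P → . S ( num] has the dot before S: add [S → . num], [S → . (]
No further items can be added.

I₀ = { [P → . / / id], [P → . P ( /], [P → . S ( num], [P' → . P], [S → . (], [S → . num] }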